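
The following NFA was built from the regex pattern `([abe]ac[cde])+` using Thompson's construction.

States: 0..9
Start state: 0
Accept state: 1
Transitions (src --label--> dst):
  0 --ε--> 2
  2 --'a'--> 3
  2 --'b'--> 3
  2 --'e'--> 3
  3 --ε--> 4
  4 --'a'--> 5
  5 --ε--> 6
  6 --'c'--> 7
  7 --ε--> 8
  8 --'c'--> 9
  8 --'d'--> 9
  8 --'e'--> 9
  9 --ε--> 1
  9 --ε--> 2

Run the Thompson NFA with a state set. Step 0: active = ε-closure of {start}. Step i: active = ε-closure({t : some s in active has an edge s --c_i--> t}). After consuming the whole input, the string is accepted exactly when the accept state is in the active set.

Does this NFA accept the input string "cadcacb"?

initial (ε-close {0}): {0,2}
'c' @ 1: {}  — no active states
rest 'adcacb' ignored (set empty)
after full input: {}  (accept=1 not in)

Answer: REJECT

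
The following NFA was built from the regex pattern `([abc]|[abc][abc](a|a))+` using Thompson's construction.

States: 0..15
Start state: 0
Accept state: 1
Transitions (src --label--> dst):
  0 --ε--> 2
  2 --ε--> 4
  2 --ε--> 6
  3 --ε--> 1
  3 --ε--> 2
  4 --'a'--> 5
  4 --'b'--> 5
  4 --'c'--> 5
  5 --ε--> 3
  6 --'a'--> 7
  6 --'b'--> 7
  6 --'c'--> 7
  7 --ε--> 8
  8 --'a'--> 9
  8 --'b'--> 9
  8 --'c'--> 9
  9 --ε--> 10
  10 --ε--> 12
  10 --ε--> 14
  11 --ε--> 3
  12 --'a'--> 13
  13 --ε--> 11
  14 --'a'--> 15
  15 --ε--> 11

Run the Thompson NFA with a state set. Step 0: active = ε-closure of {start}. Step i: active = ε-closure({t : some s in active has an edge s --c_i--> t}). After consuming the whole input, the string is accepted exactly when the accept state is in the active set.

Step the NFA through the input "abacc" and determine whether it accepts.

Answer: ACCEPT

Derivation:
S₀ = ε-closure({0}) = {0,2,4,6}
'a' @ 1: {1,2,3,4,5,6,7,8}  ✓accept
'b' @ 2: {1,2,3,4,5,6,7,8,9,10,12,14}  ✓accept
'a' @ 3: {1,2,3,4,5,6,7,8,9,10,11,12,13,14,15}  ✓accept
'c' @ 4: {1,2,3,4,5,6,7,8,9,10,12,14}  ✓accept
'c' @ 5: {1,2,3,4,5,6,7,8,9,10,12,14}  ✓accept
after full input: {1,2,3,4,5,6,7,8,9,10,12,14}  (accept=1 in)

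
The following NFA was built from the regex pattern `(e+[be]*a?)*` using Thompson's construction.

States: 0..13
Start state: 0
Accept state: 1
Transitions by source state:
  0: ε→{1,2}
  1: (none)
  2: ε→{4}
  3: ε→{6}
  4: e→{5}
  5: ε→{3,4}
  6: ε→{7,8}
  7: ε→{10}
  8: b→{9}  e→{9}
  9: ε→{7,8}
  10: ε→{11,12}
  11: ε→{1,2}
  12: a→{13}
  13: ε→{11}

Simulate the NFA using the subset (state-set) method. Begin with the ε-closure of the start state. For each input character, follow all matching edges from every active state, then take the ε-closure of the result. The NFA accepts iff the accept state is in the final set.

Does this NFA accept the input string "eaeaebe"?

Answer: ACCEPT

Derivation:
start: ε-closure({0}) = {0,1,2,4}
'e' @ 1: {1,2,3,4,5,6,7,8,10,11,12}  (accept∈set)
'a' @ 2: {1,2,4,11,13}  (accept∈set)
'e' @ 3: {1,2,3,4,5,6,7,8,10,11,12}  (accept∈set)
'a' @ 4: {1,2,4,11,13}  (accept∈set)
'e' @ 5: {1,2,3,4,5,6,7,8,10,11,12}  (accept∈set)
'b' @ 6: {1,2,4,7,8,9,10,11,12}  (accept∈set)
'e' @ 7: {1,2,3,4,5,6,7,8,9,10,11,12}  (accept∈set)
end set {1,2,3,4,5,6,7,8,9,10,11,12} — state 1 in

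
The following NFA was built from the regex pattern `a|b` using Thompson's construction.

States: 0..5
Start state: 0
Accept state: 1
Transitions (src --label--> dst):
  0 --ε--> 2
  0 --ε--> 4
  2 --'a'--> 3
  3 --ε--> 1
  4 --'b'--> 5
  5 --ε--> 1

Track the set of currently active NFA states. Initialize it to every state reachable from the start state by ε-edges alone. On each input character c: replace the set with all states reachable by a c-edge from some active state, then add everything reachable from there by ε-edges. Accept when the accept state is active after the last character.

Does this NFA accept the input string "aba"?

initial (ε-close {0}): {0,2,4}
'a' @ 1: {1,3}  ✓accept
'b' @ 2: {}  — dead — no transitions
rest 'a' ignored (set empty)
end set {} — state 1 not in

Answer: REJECT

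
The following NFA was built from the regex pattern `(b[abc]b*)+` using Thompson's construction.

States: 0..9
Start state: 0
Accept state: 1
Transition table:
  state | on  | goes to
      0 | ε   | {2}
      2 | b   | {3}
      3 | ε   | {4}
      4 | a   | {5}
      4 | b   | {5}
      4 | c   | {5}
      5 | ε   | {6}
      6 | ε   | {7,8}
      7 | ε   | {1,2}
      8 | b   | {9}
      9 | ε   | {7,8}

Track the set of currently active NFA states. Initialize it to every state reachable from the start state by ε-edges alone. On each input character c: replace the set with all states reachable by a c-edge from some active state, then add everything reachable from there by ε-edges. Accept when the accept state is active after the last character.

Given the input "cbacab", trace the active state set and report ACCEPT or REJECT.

Answer: REJECT

Steps:
start: ε-closure({0}) = {0,2}
'c' @ 1: {}  — no active states
rest 'bacab' ignored (set empty)
end set {} — state 1 not in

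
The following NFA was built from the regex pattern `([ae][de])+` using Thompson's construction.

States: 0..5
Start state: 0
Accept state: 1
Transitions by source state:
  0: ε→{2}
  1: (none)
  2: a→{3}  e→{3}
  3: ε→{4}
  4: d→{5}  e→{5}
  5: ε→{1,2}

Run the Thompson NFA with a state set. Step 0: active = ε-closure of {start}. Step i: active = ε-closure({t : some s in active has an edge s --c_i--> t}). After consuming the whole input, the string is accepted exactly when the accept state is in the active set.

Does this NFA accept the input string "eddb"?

Answer: REJECT

Steps:
start: ε-closure({0}) = {0,2}
'e' @ 1: {3,4}
'd' @ 2: {1,2,5}  ✓accept
'd' @ 3: {}  — state set empty
rest 'b' ignored (set empty)
after full input: {}  (accept=1 not in)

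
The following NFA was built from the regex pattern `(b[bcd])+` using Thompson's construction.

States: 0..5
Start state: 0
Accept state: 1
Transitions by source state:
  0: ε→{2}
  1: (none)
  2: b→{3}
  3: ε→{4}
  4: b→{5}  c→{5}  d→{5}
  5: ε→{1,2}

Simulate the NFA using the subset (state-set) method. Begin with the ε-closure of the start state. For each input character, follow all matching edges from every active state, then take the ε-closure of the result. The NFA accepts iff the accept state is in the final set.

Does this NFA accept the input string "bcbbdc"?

start: ε-closure({0}) = {0,2}
'b' @ 1: {3,4}
'c' @ 2: {1,2,5}  ✓accept
'b' @ 3: {3,4}
'b' @ 4: {1,2,5}  ✓accept
'd' @ 5: {}  — state set empty
rest 'c' ignored (set empty)
after full input: {}  (accept=1 not in)

Answer: REJECT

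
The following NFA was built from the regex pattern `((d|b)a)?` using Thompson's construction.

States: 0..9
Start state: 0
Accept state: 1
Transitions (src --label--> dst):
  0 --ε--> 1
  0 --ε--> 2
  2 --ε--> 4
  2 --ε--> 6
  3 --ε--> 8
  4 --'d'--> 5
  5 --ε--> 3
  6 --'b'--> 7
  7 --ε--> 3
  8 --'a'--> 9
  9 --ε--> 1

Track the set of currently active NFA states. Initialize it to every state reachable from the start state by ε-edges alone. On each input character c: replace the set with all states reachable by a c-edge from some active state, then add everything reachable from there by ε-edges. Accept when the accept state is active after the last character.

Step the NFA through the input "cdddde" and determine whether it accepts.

Answer: REJECT

Derivation:
initial (ε-close {0}): {0,1,2,4,6}
'c' @ 1: {}  — dead — no transitions
rest 'dddde' ignored (set empty)
end set {} — state 1 not in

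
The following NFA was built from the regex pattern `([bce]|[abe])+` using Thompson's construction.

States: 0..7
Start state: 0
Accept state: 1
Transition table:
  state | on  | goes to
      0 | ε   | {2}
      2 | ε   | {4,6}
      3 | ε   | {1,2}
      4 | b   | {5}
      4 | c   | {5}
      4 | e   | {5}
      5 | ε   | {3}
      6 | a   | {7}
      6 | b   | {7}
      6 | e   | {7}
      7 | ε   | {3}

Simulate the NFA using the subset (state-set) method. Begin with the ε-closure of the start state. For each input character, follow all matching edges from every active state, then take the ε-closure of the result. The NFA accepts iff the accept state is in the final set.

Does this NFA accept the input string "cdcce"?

S₀ = ε-closure({0}) = {0,2,4,6}
'c' @ 1: {1,2,3,4,5,6}  (accept∈set)
'd' @ 2: {}  — no active states
rest 'cce' ignored (set empty)
end set {} — state 1 not in

Answer: REJECT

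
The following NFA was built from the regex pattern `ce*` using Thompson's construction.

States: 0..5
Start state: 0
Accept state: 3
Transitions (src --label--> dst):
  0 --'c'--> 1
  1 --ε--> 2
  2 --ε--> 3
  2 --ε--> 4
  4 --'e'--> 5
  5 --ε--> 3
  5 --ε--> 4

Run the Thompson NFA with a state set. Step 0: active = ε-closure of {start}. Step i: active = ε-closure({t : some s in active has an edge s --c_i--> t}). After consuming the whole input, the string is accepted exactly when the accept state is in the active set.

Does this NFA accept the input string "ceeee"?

S₀ = ε-closure({0}) = {0}
'c' @ 1: {1,2,3,4}  (accept∈set)
'e' @ 2: {3,4,5}  (accept∈set)
'e' @ 3: {3,4,5}  (accept∈set)
'e' @ 4: {3,4,5}  (accept∈set)
'e' @ 5: {3,4,5}  (accept∈set)
final: {3,4,5}; accept 3 in set

Answer: ACCEPT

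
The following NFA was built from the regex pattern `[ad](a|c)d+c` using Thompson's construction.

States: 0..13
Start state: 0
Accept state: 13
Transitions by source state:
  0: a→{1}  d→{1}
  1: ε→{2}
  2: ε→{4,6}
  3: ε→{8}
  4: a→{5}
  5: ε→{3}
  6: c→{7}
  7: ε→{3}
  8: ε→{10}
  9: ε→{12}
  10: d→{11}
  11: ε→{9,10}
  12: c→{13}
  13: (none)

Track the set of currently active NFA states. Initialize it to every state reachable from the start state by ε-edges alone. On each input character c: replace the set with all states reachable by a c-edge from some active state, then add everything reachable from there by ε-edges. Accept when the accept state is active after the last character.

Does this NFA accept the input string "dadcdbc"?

S₀ = ε-closure({0}) = {0}
'd' @ 1: {1,2,4,6}
'a' @ 2: {3,5,8,10}
'd' @ 3: {9,10,11,12}
'c' @ 4: {13}  [accepting]
'd' @ 5: {}  — dead — no transitions
rest 'bc' ignored (set empty)
final: {}; accept 13 not in set

Answer: REJECT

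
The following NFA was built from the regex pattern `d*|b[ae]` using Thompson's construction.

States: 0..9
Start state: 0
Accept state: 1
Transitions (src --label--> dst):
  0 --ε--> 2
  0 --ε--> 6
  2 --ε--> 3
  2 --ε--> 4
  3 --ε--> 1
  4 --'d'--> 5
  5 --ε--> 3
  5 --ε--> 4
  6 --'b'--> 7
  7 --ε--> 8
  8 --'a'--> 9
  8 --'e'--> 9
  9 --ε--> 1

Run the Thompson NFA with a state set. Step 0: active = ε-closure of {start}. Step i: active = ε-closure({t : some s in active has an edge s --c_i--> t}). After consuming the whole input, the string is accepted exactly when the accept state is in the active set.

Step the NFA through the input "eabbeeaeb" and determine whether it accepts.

initial (ε-close {0}): {0,1,2,3,4,6}
'e' @ 1: {}  — no active states
rest 'abbeeaeb' ignored (set empty)
final: {}; accept 1 not in set

Answer: REJECT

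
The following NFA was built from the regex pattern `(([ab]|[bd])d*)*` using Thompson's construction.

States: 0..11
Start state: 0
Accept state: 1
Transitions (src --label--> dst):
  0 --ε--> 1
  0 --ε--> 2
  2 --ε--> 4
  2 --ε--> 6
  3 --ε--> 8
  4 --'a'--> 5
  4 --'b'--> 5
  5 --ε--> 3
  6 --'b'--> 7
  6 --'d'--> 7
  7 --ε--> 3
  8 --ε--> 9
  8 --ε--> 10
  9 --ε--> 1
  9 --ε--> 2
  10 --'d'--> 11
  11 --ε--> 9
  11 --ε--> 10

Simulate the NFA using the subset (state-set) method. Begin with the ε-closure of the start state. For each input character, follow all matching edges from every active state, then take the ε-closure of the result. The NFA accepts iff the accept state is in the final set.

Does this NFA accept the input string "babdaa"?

initial (ε-close {0}): {0,1,2,4,6}
'b' @ 1: {1,2,3,4,5,6,7,8,9,10}  [accepting]
'a' @ 2: {1,2,3,4,5,6,8,9,10}  [accepting]
'b' @ 3: {1,2,3,4,5,6,7,8,9,10}  [accepting]
'd' @ 4: {1,2,3,4,6,7,8,9,10,11}  [accepting]
'a' @ 5: {1,2,3,4,5,6,8,9,10}  [accepting]
'a' @ 6: {1,2,3,4,5,6,8,9,10}  [accepting]
final: {1,2,3,4,5,6,8,9,10}; accept 1 in set

Answer: ACCEPT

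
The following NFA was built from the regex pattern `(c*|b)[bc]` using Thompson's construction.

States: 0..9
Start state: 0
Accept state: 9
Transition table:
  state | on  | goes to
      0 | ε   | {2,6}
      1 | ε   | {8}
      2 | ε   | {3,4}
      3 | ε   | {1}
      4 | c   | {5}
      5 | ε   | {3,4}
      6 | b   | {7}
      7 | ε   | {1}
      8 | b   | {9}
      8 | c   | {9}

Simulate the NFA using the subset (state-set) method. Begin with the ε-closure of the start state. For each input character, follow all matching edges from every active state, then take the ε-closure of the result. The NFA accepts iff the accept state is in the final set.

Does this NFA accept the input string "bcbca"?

start: ε-closure({0}) = {0,1,2,3,4,6,8}
'b' @ 1: {1,7,8,9}  [accepting]
'c' @ 2: {9}  [accepting]
'b' @ 3: {}  — no active states
rest 'ca' ignored (set empty)
final: {}; accept 9 not in set

Answer: REJECT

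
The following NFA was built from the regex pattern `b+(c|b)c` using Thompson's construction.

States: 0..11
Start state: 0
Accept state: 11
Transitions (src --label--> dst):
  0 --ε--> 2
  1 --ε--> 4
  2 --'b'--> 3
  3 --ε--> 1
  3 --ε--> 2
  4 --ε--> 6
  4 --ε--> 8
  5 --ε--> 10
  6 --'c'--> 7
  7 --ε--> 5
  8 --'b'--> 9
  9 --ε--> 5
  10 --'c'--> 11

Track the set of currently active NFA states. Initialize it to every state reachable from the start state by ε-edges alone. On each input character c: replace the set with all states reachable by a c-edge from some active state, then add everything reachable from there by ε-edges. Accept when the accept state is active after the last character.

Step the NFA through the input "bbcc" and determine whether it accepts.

S₀ = ε-closure({0}) = {0,2}
'b' @ 1: {1,2,3,4,6,8}
'b' @ 2: {1,2,3,4,5,6,8,9,10}
'c' @ 3: {5,7,10,11}  ✓accept
'c' @ 4: {11}  ✓accept
end set {11} — state 11 in

Answer: ACCEPT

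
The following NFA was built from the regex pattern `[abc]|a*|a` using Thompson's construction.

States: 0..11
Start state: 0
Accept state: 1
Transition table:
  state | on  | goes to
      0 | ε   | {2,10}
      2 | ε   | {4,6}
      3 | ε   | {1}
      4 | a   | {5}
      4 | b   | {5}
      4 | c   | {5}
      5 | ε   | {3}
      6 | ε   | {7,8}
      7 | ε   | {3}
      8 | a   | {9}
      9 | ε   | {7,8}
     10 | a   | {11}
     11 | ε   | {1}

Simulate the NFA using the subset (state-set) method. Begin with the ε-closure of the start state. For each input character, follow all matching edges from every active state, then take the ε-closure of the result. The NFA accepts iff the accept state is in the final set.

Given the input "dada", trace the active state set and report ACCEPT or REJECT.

Answer: REJECT

Derivation:
start: ε-closure({0}) = {0,1,2,3,4,6,7,8,10}
'd' @ 1: {}  — state set empty
rest 'ada' ignored (set empty)
final: {}; accept 1 not in set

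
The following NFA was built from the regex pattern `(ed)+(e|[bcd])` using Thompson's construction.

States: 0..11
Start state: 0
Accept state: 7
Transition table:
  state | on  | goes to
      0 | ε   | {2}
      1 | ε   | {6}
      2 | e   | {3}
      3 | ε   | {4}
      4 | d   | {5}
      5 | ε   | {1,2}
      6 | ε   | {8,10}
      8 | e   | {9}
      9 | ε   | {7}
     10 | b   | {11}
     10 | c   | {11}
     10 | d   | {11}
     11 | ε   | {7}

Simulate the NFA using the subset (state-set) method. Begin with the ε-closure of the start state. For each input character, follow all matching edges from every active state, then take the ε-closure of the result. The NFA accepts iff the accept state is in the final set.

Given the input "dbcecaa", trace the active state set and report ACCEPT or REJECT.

initial (ε-close {0}): {0,2}
'd' @ 1: {}  — dead — no transitions
rest 'bcecaa' ignored (set empty)
end set {} — state 7 not in

Answer: REJECT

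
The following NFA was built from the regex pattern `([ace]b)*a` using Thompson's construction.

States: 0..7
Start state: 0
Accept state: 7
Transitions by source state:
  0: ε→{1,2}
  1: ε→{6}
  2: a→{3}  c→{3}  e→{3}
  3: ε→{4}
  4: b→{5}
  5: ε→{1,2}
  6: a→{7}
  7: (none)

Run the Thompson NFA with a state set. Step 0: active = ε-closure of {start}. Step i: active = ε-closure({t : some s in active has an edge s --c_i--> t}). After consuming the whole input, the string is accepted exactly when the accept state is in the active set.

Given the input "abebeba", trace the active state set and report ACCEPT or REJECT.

Answer: ACCEPT

Steps:
initial (ε-close {0}): {0,1,2,6}
'a' @ 1: {3,4,7}  ✓accept
'b' @ 2: {1,2,5,6}
'e' @ 3: {3,4}
'b' @ 4: {1,2,5,6}
'e' @ 5: {3,4}
'b' @ 6: {1,2,5,6}
'a' @ 7: {3,4,7}  ✓accept
end set {3,4,7} — state 7 in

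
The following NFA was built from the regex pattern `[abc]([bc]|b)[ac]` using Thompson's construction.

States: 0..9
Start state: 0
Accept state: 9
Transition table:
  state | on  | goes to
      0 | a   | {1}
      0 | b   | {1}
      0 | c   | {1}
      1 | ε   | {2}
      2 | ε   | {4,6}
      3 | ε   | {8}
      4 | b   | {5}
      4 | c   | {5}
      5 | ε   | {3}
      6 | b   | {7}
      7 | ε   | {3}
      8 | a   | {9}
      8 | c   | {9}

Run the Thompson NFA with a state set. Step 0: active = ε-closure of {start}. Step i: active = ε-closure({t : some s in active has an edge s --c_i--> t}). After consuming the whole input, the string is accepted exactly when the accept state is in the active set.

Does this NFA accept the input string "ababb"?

S₀ = ε-closure({0}) = {0}
'a' @ 1: {1,2,4,6}
'b' @ 2: {3,5,7,8}
'a' @ 3: {9}  [accepting]
'b' @ 4: {}  — no active states
rest 'b' ignored (set empty)
end set {} — state 9 not in

Answer: REJECT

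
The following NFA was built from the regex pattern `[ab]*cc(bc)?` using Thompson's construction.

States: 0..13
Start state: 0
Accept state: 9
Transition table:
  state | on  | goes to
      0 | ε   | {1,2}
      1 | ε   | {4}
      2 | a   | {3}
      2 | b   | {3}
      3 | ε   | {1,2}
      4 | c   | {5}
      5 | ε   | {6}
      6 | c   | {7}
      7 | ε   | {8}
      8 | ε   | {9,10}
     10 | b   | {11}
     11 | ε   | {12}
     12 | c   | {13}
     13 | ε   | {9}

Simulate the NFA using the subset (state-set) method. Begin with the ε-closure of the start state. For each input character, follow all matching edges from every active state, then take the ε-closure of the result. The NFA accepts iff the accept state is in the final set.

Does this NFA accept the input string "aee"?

Answer: REJECT

Steps:
S₀ = ε-closure({0}) = {0,1,2,4}
'a' @ 1: {1,2,3,4}
'e' @ 2: {}  — dead — no transitions
rest 'e' ignored (set empty)
after full input: {}  (accept=9 not in)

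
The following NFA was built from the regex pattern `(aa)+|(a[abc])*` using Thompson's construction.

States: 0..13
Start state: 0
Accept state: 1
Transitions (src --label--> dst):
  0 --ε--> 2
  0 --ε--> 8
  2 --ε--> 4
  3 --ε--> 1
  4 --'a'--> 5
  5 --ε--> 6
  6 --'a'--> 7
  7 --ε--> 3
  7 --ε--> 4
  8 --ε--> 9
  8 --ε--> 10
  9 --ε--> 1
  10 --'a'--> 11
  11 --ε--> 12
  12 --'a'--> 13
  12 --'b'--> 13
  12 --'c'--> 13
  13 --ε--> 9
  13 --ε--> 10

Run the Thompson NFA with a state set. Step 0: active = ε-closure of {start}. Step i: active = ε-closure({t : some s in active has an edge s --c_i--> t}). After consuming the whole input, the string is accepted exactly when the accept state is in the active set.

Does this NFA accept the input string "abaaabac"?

initial (ε-close {0}): {0,1,2,4,8,9,10}
'a' @ 1: {5,6,11,12}
'b' @ 2: {1,9,10,13}  ✓accept
'a' @ 3: {11,12}
'a' @ 4: {1,9,10,13}  ✓accept
'a' @ 5: {11,12}
'b' @ 6: {1,9,10,13}  ✓accept
'a' @ 7: {11,12}
'c' @ 8: {1,9,10,13}  ✓accept
after full input: {1,9,10,13}  (accept=1 in)

Answer: ACCEPT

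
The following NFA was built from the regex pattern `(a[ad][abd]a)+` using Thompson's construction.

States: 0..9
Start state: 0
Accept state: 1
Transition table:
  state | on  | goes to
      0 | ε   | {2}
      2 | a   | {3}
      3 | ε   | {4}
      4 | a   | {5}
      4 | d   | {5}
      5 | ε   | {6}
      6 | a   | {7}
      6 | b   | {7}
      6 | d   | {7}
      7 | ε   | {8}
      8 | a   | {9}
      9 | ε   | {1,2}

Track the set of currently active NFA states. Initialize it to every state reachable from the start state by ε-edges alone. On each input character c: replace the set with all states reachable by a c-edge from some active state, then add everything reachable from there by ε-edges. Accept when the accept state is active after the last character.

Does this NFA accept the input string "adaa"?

S₀ = ε-closure({0}) = {0,2}
'a' @ 1: {3,4}
'd' @ 2: {5,6}
'a' @ 3: {7,8}
'a' @ 4: {1,2,9}  ✓accept
end set {1,2,9} — state 1 in

Answer: ACCEPT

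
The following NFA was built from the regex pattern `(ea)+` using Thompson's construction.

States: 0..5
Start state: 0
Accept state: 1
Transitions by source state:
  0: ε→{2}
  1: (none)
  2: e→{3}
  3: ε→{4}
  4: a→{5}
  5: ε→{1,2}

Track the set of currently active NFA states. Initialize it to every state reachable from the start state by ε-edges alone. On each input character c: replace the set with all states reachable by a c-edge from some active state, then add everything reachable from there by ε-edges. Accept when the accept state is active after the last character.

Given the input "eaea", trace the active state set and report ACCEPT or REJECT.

start: ε-closure({0}) = {0,2}
'e' @ 1: {3,4}
'a' @ 2: {1,2,5}  ✓accept
'e' @ 3: {3,4}
'a' @ 4: {1,2,5}  ✓accept
end set {1,2,5} — state 1 in

Answer: ACCEPT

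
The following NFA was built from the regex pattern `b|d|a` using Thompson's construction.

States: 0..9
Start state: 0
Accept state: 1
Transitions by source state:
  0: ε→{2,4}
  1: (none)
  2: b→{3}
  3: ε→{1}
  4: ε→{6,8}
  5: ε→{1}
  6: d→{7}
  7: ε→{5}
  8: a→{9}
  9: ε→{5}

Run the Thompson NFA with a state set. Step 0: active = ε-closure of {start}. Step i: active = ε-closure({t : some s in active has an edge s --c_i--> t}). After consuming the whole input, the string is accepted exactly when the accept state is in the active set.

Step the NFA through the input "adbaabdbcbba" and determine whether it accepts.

Answer: REJECT

Steps:
S₀ = ε-closure({0}) = {0,2,4,6,8}
'a' @ 1: {1,5,9}  (accept∈set)
'd' @ 2: {}  — state set empty
rest 'baabdbcbba' ignored (set empty)
end set {} — state 1 not in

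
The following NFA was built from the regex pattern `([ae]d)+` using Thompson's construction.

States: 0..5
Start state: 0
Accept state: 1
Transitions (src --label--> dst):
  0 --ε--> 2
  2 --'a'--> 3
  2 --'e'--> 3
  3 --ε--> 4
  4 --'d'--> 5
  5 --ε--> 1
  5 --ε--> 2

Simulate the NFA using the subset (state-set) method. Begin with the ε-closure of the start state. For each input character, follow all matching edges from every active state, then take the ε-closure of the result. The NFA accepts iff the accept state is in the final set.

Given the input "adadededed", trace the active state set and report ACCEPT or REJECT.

Answer: ACCEPT

Trace:
S₀ = ε-closure({0}) = {0,2}
'a' @ 1: {3,4}
'd' @ 2: {1,2,5}  (accept∈set)
'a' @ 3: {3,4}
'd' @ 4: {1,2,5}  (accept∈set)
'e' @ 5: {3,4}
'd' @ 6: {1,2,5}  (accept∈set)
'e' @ 7: {3,4}
'd' @ 8: {1,2,5}  (accept∈set)
'e' @ 9: {3,4}
'd' @ 10: {1,2,5}  (accept∈set)
final: {1,2,5}; accept 1 in set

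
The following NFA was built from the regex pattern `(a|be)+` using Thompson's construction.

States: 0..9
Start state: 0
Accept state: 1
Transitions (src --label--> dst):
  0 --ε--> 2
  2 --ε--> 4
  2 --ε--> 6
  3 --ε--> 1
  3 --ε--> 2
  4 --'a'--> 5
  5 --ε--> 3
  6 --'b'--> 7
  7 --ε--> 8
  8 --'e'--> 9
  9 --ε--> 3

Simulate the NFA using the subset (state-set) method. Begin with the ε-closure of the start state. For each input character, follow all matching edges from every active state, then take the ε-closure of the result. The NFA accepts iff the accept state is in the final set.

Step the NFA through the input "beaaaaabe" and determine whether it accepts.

Answer: ACCEPT

Trace:
S₀ = ε-closure({0}) = {0,2,4,6}
'b' @ 1: {7,8}
'e' @ 2: {1,2,3,4,6,9}  [accepting]
'a' @ 3: {1,2,3,4,5,6}  [accepting]
'a' @ 4: {1,2,3,4,5,6}  [accepting]
'a' @ 5: {1,2,3,4,5,6}  [accepting]
'a' @ 6: {1,2,3,4,5,6}  [accepting]
'a' @ 7: {1,2,3,4,5,6}  [accepting]
'b' @ 8: {7,8}
'e' @ 9: {1,2,3,4,6,9}  [accepting]
final: {1,2,3,4,6,9}; accept 1 in set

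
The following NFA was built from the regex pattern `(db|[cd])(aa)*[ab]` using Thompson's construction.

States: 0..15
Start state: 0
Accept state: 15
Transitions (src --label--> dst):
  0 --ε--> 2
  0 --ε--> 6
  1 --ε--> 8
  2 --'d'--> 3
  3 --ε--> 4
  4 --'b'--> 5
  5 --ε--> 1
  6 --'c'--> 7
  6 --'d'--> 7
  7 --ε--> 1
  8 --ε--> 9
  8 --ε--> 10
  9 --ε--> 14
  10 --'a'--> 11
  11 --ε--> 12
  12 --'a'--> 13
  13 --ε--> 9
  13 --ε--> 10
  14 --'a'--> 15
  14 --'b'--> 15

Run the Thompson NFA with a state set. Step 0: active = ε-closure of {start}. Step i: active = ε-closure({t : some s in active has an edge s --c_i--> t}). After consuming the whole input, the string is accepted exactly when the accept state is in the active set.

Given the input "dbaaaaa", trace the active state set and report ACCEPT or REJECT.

S₀ = ε-closure({0}) = {0,2,6}
'd' @ 1: {1,3,4,7,8,9,10,14}
'b' @ 2: {1,5,8,9,10,14,15}  (accept∈set)
'a' @ 3: {11,12,15}  (accept∈set)
'a' @ 4: {9,10,13,14}
'a' @ 5: {11,12,15}  (accept∈set)
'a' @ 6: {9,10,13,14}
'a' @ 7: {11,12,15}  (accept∈set)
final: {11,12,15}; accept 15 in set

Answer: ACCEPT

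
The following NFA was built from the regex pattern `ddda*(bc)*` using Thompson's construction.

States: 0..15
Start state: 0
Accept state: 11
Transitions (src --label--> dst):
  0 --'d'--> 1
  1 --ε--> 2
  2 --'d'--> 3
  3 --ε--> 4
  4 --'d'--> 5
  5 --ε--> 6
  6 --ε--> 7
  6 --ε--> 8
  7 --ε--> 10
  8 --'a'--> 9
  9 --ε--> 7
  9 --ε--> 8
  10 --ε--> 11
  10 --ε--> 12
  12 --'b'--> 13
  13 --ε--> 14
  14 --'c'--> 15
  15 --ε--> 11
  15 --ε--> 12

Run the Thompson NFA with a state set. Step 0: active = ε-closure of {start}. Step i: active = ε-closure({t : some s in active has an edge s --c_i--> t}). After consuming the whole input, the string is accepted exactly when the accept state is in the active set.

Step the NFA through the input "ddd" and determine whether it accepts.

Answer: ACCEPT

Trace:
S₀ = ε-closure({0}) = {0}
'd' @ 1: {1,2}
'd' @ 2: {3,4}
'd' @ 3: {5,6,7,8,10,11,12}  ✓accept
final: {5,6,7,8,10,11,12}; accept 11 in set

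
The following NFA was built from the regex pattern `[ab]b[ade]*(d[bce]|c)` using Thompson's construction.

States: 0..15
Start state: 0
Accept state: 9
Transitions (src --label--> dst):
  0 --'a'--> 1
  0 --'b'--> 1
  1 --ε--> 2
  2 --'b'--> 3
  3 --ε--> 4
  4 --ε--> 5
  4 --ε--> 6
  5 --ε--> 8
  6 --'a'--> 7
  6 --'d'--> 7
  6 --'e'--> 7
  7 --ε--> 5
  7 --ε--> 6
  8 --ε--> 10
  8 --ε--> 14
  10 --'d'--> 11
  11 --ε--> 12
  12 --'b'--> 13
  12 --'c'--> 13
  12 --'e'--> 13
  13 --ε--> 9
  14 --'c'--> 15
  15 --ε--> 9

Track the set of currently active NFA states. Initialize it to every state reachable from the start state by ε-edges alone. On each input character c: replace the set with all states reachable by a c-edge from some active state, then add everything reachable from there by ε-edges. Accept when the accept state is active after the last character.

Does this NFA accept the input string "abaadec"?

initial (ε-close {0}): {0}
'a' @ 1: {1,2}
'b' @ 2: {3,4,5,6,8,10,14}
'a' @ 3: {5,6,7,8,10,14}
'a' @ 4: {5,6,7,8,10,14}
'd' @ 5: {5,6,7,8,10,11,12,14}
'e' @ 6: {5,6,7,8,9,10,13,14}  [accepting]
'c' @ 7: {9,15}  [accepting]
end set {9,15} — state 9 in

Answer: ACCEPT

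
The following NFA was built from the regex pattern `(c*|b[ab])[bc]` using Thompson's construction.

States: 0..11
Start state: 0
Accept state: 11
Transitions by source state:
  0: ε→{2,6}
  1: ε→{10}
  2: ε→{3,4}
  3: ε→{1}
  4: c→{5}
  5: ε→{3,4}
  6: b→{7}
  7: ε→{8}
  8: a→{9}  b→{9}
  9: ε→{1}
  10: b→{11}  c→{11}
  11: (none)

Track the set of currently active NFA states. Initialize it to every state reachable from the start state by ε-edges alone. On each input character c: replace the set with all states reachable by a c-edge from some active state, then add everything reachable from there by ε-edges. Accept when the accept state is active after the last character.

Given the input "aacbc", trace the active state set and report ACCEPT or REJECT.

S₀ = ε-closure({0}) = {0,1,2,3,4,6,10}
'a' @ 1: {}  — dead — no transitions
rest 'acbc' ignored (set empty)
end set {} — state 11 not in

Answer: REJECT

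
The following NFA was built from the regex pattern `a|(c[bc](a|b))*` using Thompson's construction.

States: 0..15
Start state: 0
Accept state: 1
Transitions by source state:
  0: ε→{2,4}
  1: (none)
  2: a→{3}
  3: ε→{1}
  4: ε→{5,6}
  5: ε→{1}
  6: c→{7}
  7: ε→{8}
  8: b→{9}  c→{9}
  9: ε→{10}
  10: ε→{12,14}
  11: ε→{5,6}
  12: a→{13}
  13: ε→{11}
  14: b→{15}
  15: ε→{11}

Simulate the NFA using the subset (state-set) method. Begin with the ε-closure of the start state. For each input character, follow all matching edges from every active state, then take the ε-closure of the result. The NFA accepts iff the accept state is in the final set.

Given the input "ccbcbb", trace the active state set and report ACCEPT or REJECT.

start: ε-closure({0}) = {0,1,2,4,5,6}
'c' @ 1: {7,8}
'c' @ 2: {9,10,12,14}
'b' @ 3: {1,5,6,11,15}  (accept∈set)
'c' @ 4: {7,8}
'b' @ 5: {9,10,12,14}
'b' @ 6: {1,5,6,11,15}  (accept∈set)
end set {1,5,6,11,15} — state 1 in

Answer: ACCEPT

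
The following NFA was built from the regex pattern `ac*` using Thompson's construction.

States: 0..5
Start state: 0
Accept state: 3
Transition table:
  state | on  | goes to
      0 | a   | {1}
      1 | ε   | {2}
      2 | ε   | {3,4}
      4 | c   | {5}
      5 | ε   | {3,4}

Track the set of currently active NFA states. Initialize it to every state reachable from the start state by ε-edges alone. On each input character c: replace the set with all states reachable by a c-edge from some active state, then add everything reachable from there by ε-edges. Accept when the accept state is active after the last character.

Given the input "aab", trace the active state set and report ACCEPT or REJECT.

initial (ε-close {0}): {0}
'a' @ 1: {1,2,3,4}  ✓accept
'a' @ 2: {}  — state set empty
rest 'b' ignored (set empty)
final: {}; accept 3 not in set

Answer: REJECT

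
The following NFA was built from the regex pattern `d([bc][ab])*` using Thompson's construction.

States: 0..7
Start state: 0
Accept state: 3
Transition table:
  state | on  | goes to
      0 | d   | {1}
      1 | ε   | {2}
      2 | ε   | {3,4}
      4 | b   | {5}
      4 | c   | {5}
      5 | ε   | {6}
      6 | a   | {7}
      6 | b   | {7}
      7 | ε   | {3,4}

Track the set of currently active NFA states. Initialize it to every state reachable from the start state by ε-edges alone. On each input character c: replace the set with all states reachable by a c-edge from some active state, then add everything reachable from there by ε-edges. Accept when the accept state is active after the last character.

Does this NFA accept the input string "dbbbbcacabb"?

Answer: ACCEPT

Steps:
start: ε-closure({0}) = {0}
'd' @ 1: {1,2,3,4}  ✓accept
'b' @ 2: {5,6}
'b' @ 3: {3,4,7}  ✓accept
'b' @ 4: {5,6}
'b' @ 5: {3,4,7}  ✓accept
'c' @ 6: {5,6}
'a' @ 7: {3,4,7}  ✓accept
'c' @ 8: {5,6}
'a' @ 9: {3,4,7}  ✓accept
'b' @ 10: {5,6}
'b' @ 11: {3,4,7}  ✓accept
final: {3,4,7}; accept 3 in set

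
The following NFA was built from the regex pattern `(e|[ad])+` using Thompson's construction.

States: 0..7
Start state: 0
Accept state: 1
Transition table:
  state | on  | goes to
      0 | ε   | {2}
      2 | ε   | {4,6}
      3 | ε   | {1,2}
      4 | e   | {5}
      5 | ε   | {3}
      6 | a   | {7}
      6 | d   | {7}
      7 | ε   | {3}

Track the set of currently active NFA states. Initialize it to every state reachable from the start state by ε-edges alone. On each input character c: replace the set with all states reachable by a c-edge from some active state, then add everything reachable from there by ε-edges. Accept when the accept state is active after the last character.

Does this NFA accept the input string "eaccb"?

Answer: REJECT

Derivation:
initial (ε-close {0}): {0,2,4,6}
'e' @ 1: {1,2,3,4,5,6}  ✓accept
'a' @ 2: {1,2,3,4,6,7}  ✓accept
'c' @ 3: {}  — state set empty
rest 'cb' ignored (set empty)
end set {} — state 1 not in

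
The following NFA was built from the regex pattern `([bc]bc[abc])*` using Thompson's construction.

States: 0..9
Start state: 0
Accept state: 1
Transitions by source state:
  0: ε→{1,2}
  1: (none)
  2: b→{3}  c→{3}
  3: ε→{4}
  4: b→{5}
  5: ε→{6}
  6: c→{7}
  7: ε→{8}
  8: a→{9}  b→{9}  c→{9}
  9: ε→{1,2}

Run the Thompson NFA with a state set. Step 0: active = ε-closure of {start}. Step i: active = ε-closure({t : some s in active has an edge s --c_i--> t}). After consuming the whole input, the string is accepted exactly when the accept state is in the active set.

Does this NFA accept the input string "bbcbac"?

initial (ε-close {0}): {0,1,2}
'b' @ 1: {3,4}
'b' @ 2: {5,6}
'c' @ 3: {7,8}
'b' @ 4: {1,2,9}  ✓accept
'a' @ 5: {}  — no active states
rest 'c' ignored (set empty)
end set {} — state 1 not in

Answer: REJECT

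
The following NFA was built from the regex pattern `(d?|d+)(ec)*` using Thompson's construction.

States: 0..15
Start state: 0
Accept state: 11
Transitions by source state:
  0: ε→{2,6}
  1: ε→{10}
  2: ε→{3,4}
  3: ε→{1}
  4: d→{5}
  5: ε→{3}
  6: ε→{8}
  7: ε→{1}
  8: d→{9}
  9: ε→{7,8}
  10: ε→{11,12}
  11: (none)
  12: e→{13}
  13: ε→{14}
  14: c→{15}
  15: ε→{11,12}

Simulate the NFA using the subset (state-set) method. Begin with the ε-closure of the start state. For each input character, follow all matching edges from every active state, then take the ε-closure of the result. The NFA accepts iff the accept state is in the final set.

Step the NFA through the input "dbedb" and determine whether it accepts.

Answer: REJECT

Trace:
S₀ = ε-closure({0}) = {0,1,2,3,4,6,8,10,11,12}
'd' @ 1: {1,3,5,7,8,9,10,11,12}  ✓accept
'b' @ 2: {}  — no active states
rest 'edb' ignored (set empty)
end set {} — state 11 not in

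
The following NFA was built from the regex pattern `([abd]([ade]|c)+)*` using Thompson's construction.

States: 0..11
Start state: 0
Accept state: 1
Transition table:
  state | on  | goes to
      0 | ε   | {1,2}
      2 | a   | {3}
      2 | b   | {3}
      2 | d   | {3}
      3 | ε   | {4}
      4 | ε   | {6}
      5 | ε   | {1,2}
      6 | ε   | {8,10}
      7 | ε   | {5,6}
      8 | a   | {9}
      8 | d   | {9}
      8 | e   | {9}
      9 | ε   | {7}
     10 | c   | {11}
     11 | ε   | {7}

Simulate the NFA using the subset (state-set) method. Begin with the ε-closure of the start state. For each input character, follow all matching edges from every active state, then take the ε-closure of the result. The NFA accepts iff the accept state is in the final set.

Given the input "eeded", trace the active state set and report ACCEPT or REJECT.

S₀ = ε-closure({0}) = {0,1,2}
'e' @ 1: {}  — state set empty
rest 'eded' ignored (set empty)
after full input: {}  (accept=1 not in)

Answer: REJECT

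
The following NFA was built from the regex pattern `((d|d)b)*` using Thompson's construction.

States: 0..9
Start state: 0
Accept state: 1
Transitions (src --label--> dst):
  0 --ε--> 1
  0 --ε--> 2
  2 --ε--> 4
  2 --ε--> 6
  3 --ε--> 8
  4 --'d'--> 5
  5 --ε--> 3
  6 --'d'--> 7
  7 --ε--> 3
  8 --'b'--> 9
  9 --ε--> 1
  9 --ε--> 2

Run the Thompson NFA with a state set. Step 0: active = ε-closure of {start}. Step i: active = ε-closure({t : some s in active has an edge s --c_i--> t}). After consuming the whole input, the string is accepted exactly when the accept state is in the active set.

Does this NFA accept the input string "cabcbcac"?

start: ε-closure({0}) = {0,1,2,4,6}
'c' @ 1: {}  — state set empty
rest 'abcbcac' ignored (set empty)
final: {}; accept 1 not in set

Answer: REJECT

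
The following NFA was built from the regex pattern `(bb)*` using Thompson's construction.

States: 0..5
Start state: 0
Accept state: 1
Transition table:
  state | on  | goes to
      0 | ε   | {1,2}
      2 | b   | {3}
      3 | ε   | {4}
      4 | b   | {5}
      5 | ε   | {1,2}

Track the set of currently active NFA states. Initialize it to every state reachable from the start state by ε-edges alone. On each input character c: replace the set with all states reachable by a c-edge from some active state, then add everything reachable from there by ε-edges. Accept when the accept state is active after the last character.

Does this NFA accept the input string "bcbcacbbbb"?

Answer: REJECT

Derivation:
initial (ε-close {0}): {0,1,2}
'b' @ 1: {3,4}
'c' @ 2: {}  — no active states
rest 'bcacbbbb' ignored (set empty)
after full input: {}  (accept=1 not in)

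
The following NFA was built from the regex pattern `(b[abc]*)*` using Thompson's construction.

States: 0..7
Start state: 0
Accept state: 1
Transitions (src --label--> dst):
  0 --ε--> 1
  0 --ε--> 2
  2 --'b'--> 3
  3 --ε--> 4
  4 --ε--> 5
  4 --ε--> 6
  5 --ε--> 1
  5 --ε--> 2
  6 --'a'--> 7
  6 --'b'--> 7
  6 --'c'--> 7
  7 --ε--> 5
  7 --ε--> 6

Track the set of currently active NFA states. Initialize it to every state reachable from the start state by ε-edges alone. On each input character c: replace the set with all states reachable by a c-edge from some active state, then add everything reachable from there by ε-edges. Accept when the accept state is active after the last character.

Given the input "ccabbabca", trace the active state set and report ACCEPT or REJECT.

Answer: REJECT

Trace:
S₀ = ε-closure({0}) = {0,1,2}
'c' @ 1: {}  — no active states
rest 'cabbabca' ignored (set empty)
end set {} — state 1 not in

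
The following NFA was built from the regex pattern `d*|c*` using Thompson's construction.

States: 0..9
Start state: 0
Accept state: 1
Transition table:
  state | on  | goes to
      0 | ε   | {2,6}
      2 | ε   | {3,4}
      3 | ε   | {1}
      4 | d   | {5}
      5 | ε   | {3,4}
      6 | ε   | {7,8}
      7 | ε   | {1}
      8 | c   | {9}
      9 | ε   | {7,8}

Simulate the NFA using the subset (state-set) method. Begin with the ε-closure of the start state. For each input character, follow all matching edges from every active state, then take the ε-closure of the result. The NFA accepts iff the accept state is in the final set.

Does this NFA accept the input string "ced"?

Answer: REJECT

Trace:
S₀ = ε-closure({0}) = {0,1,2,3,4,6,7,8}
'c' @ 1: {1,7,8,9}  ✓accept
'e' @ 2: {}  — state set empty
rest 'd' ignored (set empty)
final: {}; accept 1 not in set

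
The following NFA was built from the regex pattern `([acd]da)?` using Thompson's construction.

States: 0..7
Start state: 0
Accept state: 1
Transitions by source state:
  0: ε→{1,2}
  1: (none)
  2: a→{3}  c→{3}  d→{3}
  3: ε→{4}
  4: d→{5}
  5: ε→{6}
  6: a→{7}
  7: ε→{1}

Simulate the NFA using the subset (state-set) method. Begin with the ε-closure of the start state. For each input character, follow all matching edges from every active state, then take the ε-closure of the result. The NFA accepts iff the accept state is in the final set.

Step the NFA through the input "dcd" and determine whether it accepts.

Answer: REJECT

Derivation:
initial (ε-close {0}): {0,1,2}
'd' @ 1: {3,4}
'c' @ 2: {}  — no active states
rest 'd' ignored (set empty)
after full input: {}  (accept=1 not in)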